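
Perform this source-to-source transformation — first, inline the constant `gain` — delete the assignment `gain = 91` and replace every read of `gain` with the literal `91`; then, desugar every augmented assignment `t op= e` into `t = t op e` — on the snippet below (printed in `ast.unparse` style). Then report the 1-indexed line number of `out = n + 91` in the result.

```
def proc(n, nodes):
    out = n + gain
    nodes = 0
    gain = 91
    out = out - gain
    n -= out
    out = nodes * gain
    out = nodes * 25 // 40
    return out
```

2

Transformed code:
def proc(n, nodes):
    out = n + 91
    nodes = 0
    out = out - 91
    n = n - out
    out = nodes * 91
    out = nodes * 25 // 40
    return out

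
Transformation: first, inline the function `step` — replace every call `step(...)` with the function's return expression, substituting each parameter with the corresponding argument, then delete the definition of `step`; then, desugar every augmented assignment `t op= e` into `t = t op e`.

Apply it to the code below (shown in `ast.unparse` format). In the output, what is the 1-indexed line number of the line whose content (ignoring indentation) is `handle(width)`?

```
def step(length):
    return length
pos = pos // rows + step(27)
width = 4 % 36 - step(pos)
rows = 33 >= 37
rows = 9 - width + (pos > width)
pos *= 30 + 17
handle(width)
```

Transformed code:
pos = pos // rows + 27
width = 4 % 36 - pos
rows = 33 >= 37
rows = 9 - width + (pos > width)
pos = pos * (30 + 17)
handle(width)

6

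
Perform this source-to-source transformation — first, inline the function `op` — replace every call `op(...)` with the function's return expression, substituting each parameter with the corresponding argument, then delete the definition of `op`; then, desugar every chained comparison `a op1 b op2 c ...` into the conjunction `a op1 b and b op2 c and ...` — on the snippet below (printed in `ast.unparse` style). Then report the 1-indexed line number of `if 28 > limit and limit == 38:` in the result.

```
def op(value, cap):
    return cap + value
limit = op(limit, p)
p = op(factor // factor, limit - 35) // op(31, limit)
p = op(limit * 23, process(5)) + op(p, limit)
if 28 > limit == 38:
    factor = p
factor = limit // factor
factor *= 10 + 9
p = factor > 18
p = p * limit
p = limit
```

4

Transformed code:
limit = p + limit
p = (limit - 35 + factor // factor) // (limit + 31)
p = process(5) + limit * 23 + (limit + p)
if 28 > limit and limit == 38:
    factor = p
factor = limit // factor
factor *= 10 + 9
p = factor > 18
p = p * limit
p = limit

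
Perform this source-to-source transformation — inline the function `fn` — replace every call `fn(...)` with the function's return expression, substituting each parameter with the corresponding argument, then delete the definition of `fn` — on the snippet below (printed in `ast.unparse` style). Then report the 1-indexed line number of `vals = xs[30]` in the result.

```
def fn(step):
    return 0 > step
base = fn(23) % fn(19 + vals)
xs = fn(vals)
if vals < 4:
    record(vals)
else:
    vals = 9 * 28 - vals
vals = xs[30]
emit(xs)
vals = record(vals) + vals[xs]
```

Transformed code:
base = (0 > 23) % (0 > 19 + vals)
xs = 0 > vals
if vals < 4:
    record(vals)
else:
    vals = 9 * 28 - vals
vals = xs[30]
emit(xs)
vals = record(vals) + vals[xs]

7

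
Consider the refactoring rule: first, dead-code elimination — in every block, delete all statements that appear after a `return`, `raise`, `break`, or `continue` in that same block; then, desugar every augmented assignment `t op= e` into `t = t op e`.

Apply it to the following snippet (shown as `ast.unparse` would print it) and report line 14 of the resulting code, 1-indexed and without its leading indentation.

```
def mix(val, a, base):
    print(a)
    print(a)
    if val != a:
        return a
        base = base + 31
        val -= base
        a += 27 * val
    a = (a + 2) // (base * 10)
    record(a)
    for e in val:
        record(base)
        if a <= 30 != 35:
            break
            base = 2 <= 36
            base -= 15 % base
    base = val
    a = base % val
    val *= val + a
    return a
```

Transformed code:
def mix(val, a, base):
    print(a)
    print(a)
    if val != a:
        return a
    a = (a + 2) // (base * 10)
    record(a)
    for e in val:
        record(base)
        if a <= 30 != 35:
            break
    base = val
    a = base % val
    val = val * (val + a)
    return a

val = val * (val + a)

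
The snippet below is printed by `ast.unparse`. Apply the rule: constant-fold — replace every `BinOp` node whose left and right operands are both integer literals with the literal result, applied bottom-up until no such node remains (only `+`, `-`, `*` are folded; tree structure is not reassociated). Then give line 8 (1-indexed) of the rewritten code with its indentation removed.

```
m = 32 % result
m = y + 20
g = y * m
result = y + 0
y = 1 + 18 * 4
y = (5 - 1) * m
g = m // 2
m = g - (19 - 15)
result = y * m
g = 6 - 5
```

Transformed code:
m = 32 % result
m = y + 20
g = y * m
result = y + 0
y = 73
y = 4 * m
g = m // 2
m = g - 4
result = y * m
g = 1

m = g - 4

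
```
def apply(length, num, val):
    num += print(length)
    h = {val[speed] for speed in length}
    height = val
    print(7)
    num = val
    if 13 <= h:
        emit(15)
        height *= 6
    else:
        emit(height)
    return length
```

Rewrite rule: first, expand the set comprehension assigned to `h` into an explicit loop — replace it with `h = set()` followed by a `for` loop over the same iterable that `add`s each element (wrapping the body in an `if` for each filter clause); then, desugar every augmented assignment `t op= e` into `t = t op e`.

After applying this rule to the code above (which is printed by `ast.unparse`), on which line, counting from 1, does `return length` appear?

Transformed code:
def apply(length, num, val):
    num = num + print(length)
    h = set()
    for speed in length:
        h.add(val[speed])
    height = val
    print(7)
    num = val
    if 13 <= h:
        emit(15)
        height = height * 6
    else:
        emit(height)
    return length

14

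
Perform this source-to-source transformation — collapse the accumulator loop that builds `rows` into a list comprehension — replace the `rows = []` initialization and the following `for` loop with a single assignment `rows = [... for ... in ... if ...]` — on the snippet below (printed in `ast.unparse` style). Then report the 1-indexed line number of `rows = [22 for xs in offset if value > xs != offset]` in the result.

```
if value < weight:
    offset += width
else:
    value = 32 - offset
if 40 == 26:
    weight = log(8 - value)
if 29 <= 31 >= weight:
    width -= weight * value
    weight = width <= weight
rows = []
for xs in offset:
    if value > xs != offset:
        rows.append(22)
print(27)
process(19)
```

10

Transformed code:
if value < weight:
    offset += width
else:
    value = 32 - offset
if 40 == 26:
    weight = log(8 - value)
if 29 <= 31 >= weight:
    width -= weight * value
    weight = width <= weight
rows = [22 for xs in offset if value > xs != offset]
print(27)
process(19)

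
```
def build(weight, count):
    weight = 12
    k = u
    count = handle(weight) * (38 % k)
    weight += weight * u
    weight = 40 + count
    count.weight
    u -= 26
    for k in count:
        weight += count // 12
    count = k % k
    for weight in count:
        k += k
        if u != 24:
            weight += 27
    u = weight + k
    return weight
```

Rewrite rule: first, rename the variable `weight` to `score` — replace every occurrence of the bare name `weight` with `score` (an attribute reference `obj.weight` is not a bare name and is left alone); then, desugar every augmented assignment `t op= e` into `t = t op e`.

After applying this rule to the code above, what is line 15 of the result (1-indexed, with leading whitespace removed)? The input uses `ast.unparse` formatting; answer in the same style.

Transformed code:
def build(score, count):
    score = 12
    k = u
    count = handle(score) * (38 % k)
    score = score + score * u
    score = 40 + count
    count.weight
    u = u - 26
    for k in count:
        score = score + count // 12
    count = k % k
    for score in count:
        k = k + k
        if u != 24:
            score = score + 27
    u = score + k
    return score

score = score + 27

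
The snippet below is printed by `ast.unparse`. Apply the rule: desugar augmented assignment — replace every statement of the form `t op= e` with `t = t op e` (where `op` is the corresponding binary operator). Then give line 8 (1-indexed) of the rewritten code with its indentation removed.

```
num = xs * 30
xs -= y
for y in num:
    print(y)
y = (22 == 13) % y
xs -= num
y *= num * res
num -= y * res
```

Transformed code:
num = xs * 30
xs = xs - y
for y in num:
    print(y)
y = (22 == 13) % y
xs = xs - num
y = y * (num * res)
num = num - y * res

num = num - y * res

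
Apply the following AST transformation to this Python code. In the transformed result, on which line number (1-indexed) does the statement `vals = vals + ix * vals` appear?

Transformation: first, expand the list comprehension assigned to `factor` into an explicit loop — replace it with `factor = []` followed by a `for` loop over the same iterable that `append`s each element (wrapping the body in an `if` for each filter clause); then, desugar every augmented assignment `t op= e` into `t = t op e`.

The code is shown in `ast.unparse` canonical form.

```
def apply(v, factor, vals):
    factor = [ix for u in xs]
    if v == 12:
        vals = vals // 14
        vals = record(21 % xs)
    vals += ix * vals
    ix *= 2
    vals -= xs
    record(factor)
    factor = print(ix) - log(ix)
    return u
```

Transformed code:
def apply(v, factor, vals):
    factor = []
    for u in xs:
        factor.append(ix)
    if v == 12:
        vals = vals // 14
        vals = record(21 % xs)
    vals = vals + ix * vals
    ix = ix * 2
    vals = vals - xs
    record(factor)
    factor = print(ix) - log(ix)
    return u

8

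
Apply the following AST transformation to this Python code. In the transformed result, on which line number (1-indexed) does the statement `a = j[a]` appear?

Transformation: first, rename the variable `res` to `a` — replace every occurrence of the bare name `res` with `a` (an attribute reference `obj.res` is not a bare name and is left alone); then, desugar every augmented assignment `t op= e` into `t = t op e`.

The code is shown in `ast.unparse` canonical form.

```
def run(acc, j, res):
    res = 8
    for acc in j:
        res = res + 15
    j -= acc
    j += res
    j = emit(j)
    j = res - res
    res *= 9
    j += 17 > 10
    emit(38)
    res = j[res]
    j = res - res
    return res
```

12

Transformed code:
def run(acc, j, a):
    a = 8
    for acc in j:
        a = a + 15
    j = j - acc
    j = j + a
    j = emit(j)
    j = a - a
    a = a * 9
    j = j + (17 > 10)
    emit(38)
    a = j[a]
    j = a - a
    return a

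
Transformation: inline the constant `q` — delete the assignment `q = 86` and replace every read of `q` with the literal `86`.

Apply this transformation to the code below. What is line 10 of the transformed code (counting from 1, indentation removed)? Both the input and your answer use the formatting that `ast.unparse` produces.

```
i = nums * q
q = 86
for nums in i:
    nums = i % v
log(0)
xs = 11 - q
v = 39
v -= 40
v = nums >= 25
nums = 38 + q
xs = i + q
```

Transformed code:
i = nums * 86
for nums in i:
    nums = i % v
log(0)
xs = 11 - 86
v = 39
v -= 40
v = nums >= 25
nums = 38 + 86
xs = i + 86

xs = i + 86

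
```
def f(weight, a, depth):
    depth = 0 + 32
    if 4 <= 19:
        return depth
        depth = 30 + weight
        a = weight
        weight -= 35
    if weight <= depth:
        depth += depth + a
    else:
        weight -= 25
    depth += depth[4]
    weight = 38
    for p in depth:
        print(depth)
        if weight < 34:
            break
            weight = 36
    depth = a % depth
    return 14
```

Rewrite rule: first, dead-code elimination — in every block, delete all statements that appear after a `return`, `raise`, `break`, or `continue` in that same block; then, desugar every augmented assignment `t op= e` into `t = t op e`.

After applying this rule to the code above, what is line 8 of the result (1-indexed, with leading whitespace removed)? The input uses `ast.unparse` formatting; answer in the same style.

weight = weight - 25

Transformed code:
def f(weight, a, depth):
    depth = 0 + 32
    if 4 <= 19:
        return depth
    if weight <= depth:
        depth = depth + (depth + a)
    else:
        weight = weight - 25
    depth = depth + depth[4]
    weight = 38
    for p in depth:
        print(depth)
        if weight < 34:
            break
    depth = a % depth
    return 14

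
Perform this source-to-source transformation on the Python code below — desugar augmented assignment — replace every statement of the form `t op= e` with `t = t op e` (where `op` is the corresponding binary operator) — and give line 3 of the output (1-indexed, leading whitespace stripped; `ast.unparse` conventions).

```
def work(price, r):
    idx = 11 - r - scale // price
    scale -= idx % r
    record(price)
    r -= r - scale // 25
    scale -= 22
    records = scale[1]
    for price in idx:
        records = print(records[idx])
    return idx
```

scale = scale - idx % r

Transformed code:
def work(price, r):
    idx = 11 - r - scale // price
    scale = scale - idx % r
    record(price)
    r = r - (r - scale // 25)
    scale = scale - 22
    records = scale[1]
    for price in idx:
        records = print(records[idx])
    return idx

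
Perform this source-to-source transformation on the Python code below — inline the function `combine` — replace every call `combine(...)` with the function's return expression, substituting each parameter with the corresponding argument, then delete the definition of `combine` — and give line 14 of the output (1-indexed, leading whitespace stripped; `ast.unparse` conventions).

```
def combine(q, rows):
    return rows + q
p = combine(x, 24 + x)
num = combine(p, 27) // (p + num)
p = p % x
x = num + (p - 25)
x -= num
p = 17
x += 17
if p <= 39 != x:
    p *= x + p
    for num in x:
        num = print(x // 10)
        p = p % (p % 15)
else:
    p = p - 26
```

Transformed code:
p = 24 + x + x
num = (27 + p) // (p + num)
p = p % x
x = num + (p - 25)
x -= num
p = 17
x += 17
if p <= 39 != x:
    p *= x + p
    for num in x:
        num = print(x // 10)
        p = p % (p % 15)
else:
    p = p - 26

p = p - 26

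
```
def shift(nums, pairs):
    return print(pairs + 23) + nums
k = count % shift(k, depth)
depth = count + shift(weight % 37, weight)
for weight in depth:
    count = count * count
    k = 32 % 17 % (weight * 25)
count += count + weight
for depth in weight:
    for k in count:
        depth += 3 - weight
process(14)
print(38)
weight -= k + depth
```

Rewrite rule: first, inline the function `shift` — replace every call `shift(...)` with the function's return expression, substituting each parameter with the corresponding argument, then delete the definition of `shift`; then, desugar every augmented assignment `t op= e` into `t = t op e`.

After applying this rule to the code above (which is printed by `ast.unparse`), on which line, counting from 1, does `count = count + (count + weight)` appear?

Transformed code:
k = count % (print(depth + 23) + k)
depth = count + (print(weight + 23) + weight % 37)
for weight in depth:
    count = count * count
    k = 32 % 17 % (weight * 25)
count = count + (count + weight)
for depth in weight:
    for k in count:
        depth = depth + (3 - weight)
process(14)
print(38)
weight = weight - (k + depth)

6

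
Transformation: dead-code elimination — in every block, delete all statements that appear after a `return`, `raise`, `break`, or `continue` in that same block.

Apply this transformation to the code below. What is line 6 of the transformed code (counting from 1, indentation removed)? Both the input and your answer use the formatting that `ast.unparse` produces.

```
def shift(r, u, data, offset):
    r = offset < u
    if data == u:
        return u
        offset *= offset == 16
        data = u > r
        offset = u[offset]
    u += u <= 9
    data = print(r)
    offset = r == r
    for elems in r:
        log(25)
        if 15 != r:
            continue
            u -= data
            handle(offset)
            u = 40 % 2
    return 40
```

data = print(r)

Transformed code:
def shift(r, u, data, offset):
    r = offset < u
    if data == u:
        return u
    u += u <= 9
    data = print(r)
    offset = r == r
    for elems in r:
        log(25)
        if 15 != r:
            continue
    return 40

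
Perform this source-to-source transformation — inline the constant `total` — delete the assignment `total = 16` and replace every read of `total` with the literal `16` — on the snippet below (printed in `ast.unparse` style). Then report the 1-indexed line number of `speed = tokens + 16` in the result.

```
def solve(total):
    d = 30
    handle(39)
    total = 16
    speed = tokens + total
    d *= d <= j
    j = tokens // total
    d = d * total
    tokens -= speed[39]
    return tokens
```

Transformed code:
def solve(total):
    d = 30
    handle(39)
    speed = tokens + 16
    d *= d <= j
    j = tokens // 16
    d = d * 16
    tokens -= speed[39]
    return tokens

4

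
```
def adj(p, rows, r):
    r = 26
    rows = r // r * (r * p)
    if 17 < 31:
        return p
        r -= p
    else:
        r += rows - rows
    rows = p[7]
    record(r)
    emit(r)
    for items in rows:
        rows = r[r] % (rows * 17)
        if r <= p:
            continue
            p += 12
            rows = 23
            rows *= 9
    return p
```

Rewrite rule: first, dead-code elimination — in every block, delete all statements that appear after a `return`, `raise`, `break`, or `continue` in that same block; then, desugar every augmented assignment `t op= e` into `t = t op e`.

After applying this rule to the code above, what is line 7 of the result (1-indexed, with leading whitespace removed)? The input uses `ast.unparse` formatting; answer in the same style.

r = r + (rows - rows)

Transformed code:
def adj(p, rows, r):
    r = 26
    rows = r // r * (r * p)
    if 17 < 31:
        return p
    else:
        r = r + (rows - rows)
    rows = p[7]
    record(r)
    emit(r)
    for items in rows:
        rows = r[r] % (rows * 17)
        if r <= p:
            continue
    return p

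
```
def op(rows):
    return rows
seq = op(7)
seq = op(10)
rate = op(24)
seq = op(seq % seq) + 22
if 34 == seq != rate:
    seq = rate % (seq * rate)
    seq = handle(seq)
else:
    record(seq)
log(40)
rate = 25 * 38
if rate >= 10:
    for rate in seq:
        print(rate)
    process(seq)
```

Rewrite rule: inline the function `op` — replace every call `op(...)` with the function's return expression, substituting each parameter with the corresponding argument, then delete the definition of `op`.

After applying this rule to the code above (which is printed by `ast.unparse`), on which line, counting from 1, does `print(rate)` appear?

14

Transformed code:
seq = 7
seq = 10
rate = 24
seq = seq % seq + 22
if 34 == seq != rate:
    seq = rate % (seq * rate)
    seq = handle(seq)
else:
    record(seq)
log(40)
rate = 25 * 38
if rate >= 10:
    for rate in seq:
        print(rate)
    process(seq)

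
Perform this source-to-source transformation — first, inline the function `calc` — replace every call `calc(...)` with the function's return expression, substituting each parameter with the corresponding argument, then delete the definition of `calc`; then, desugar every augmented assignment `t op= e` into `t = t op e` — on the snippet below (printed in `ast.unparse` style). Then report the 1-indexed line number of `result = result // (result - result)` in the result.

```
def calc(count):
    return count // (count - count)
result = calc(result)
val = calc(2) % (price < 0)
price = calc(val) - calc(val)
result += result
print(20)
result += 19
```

Transformed code:
result = result // (result - result)
val = 2 // (2 - 2) % (price < 0)
price = val // (val - val) - val // (val - val)
result = result + result
print(20)
result = result + 19

1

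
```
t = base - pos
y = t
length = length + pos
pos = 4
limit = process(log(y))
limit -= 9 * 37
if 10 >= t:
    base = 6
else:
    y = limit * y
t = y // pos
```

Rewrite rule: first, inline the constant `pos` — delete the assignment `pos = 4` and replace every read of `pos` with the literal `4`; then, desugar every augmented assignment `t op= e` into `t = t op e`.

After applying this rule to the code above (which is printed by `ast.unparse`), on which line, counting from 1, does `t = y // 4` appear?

10

Transformed code:
t = base - 4
y = t
length = length + 4
limit = process(log(y))
limit = limit - 9 * 37
if 10 >= t:
    base = 6
else:
    y = limit * y
t = y // 4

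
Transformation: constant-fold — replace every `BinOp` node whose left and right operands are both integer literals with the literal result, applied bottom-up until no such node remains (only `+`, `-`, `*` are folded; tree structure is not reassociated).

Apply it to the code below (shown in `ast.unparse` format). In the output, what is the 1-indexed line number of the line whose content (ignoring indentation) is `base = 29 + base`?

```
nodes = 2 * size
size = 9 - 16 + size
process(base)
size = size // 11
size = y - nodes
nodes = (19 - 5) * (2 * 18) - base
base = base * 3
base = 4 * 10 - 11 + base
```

8

Transformed code:
nodes = 2 * size
size = -7 + size
process(base)
size = size // 11
size = y - nodes
nodes = 504 - base
base = base * 3
base = 29 + base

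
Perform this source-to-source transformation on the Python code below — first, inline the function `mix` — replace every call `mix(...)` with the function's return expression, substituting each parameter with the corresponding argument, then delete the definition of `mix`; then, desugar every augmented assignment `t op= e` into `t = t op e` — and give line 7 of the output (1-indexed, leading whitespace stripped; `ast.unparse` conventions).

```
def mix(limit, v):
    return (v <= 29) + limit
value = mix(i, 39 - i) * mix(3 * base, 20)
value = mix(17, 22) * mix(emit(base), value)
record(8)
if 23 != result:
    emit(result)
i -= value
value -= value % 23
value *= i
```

value = value - value % 23

Transformed code:
value = ((39 - i <= 29) + i) * ((20 <= 29) + 3 * base)
value = ((22 <= 29) + 17) * ((value <= 29) + emit(base))
record(8)
if 23 != result:
    emit(result)
i = i - value
value = value - value % 23
value = value * i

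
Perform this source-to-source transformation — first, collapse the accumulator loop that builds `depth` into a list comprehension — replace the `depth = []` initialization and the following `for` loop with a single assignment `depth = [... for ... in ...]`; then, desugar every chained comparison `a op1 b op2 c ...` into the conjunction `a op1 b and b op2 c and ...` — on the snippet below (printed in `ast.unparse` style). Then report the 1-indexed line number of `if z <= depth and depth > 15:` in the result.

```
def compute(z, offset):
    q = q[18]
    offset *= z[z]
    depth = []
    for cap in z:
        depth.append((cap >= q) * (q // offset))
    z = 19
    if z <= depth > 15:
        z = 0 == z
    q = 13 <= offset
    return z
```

6

Transformed code:
def compute(z, offset):
    q = q[18]
    offset *= z[z]
    depth = [(cap >= q) * (q // offset) for cap in z]
    z = 19
    if z <= depth and depth > 15:
        z = 0 == z
    q = 13 <= offset
    return z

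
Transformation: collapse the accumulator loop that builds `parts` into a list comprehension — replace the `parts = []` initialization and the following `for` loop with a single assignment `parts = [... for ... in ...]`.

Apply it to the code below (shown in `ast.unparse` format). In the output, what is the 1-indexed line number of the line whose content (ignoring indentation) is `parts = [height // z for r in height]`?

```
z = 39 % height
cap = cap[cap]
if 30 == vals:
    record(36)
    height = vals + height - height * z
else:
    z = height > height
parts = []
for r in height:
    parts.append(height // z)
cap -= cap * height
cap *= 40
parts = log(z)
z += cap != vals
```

8

Transformed code:
z = 39 % height
cap = cap[cap]
if 30 == vals:
    record(36)
    height = vals + height - height * z
else:
    z = height > height
parts = [height // z for r in height]
cap -= cap * height
cap *= 40
parts = log(z)
z += cap != vals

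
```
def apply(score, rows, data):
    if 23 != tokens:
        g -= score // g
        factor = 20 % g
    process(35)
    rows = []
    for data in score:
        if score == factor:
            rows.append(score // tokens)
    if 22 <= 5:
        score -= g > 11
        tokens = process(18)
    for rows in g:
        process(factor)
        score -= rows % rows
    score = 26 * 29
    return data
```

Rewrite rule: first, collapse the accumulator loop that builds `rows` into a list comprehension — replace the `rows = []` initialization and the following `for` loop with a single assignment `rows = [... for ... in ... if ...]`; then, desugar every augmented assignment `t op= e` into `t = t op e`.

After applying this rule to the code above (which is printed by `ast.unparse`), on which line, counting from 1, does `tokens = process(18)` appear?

Transformed code:
def apply(score, rows, data):
    if 23 != tokens:
        g = g - score // g
        factor = 20 % g
    process(35)
    rows = [score // tokens for data in score if score == factor]
    if 22 <= 5:
        score = score - (g > 11)
        tokens = process(18)
    for rows in g:
        process(factor)
        score = score - rows % rows
    score = 26 * 29
    return data

9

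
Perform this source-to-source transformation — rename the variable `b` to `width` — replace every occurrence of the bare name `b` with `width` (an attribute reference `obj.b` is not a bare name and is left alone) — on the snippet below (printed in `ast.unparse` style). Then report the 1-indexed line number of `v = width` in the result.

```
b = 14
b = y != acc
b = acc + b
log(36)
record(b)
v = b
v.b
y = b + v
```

6

Transformed code:
width = 14
width = y != acc
width = acc + width
log(36)
record(width)
v = width
v.b
y = width + v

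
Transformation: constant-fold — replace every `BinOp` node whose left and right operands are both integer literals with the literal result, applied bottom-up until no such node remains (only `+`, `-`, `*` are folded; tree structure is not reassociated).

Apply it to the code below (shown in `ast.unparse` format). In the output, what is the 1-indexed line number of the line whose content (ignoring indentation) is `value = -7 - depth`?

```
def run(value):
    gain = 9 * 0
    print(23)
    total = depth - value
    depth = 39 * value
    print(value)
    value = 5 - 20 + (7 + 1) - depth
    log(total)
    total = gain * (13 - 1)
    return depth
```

Transformed code:
def run(value):
    gain = 0
    print(23)
    total = depth - value
    depth = 39 * value
    print(value)
    value = -7 - depth
    log(total)
    total = gain * 12
    return depth

7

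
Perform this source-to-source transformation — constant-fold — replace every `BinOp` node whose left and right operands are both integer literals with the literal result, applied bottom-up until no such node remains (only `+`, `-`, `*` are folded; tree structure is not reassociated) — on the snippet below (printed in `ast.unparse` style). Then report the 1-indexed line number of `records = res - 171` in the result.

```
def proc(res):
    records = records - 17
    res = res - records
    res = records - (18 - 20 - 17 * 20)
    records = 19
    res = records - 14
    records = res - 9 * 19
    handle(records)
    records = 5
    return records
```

7

Transformed code:
def proc(res):
    records = records - 17
    res = res - records
    res = records - -342
    records = 19
    res = records - 14
    records = res - 171
    handle(records)
    records = 5
    return records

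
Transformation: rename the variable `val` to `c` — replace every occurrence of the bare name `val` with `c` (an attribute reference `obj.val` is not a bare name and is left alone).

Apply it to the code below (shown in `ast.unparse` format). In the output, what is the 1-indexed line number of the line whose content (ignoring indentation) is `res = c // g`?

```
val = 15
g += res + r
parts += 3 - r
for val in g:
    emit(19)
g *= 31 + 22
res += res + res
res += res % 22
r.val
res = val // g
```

Transformed code:
c = 15
g += res + r
parts += 3 - r
for c in g:
    emit(19)
g *= 31 + 22
res += res + res
res += res % 22
r.val
res = c // g

10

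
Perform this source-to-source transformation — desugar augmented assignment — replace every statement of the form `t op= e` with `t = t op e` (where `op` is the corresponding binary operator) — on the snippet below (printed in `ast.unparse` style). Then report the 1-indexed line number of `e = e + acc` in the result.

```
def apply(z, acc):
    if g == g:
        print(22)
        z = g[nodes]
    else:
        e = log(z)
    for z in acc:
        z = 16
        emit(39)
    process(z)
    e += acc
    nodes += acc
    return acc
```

Transformed code:
def apply(z, acc):
    if g == g:
        print(22)
        z = g[nodes]
    else:
        e = log(z)
    for z in acc:
        z = 16
        emit(39)
    process(z)
    e = e + acc
    nodes = nodes + acc
    return acc

11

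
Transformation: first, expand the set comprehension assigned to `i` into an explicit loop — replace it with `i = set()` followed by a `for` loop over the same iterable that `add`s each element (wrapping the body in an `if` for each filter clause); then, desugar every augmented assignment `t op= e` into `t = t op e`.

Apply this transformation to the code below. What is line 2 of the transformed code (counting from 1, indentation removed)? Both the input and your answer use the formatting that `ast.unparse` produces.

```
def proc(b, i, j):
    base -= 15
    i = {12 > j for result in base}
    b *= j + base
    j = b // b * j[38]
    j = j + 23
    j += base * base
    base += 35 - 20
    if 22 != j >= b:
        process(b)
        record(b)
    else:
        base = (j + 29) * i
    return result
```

base = base - 15

Transformed code:
def proc(b, i, j):
    base = base - 15
    i = set()
    for result in base:
        i.add(12 > j)
    b = b * (j + base)
    j = b // b * j[38]
    j = j + 23
    j = j + base * base
    base = base + (35 - 20)
    if 22 != j >= b:
        process(b)
        record(b)
    else:
        base = (j + 29) * i
    return result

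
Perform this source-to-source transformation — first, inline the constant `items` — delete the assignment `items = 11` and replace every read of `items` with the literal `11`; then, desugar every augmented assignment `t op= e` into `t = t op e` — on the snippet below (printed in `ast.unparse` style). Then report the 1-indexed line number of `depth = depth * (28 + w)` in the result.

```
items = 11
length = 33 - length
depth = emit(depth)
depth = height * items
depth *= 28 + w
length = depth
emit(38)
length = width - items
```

4

Transformed code:
length = 33 - length
depth = emit(depth)
depth = height * 11
depth = depth * (28 + w)
length = depth
emit(38)
length = width - 11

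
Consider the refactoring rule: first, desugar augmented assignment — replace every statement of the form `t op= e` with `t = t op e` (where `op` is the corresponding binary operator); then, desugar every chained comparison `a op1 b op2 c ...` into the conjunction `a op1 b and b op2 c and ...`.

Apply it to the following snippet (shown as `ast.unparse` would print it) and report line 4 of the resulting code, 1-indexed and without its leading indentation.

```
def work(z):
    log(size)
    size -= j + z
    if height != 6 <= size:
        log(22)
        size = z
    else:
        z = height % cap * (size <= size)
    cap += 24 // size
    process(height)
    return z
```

if height != 6 and 6 <= size:

Transformed code:
def work(z):
    log(size)
    size = size - (j + z)
    if height != 6 and 6 <= size:
        log(22)
        size = z
    else:
        z = height % cap * (size <= size)
    cap = cap + 24 // size
    process(height)
    return z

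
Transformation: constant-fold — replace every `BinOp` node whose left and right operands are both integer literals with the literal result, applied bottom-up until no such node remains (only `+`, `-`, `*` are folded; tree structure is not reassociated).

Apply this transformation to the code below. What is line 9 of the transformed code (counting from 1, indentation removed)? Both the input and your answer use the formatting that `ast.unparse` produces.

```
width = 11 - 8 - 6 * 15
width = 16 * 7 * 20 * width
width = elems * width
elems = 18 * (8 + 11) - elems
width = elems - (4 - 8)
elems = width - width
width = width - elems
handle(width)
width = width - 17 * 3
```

Transformed code:
width = -87
width = 2240 * width
width = elems * width
elems = 342 - elems
width = elems - -4
elems = width - width
width = width - elems
handle(width)
width = width - 51

width = width - 51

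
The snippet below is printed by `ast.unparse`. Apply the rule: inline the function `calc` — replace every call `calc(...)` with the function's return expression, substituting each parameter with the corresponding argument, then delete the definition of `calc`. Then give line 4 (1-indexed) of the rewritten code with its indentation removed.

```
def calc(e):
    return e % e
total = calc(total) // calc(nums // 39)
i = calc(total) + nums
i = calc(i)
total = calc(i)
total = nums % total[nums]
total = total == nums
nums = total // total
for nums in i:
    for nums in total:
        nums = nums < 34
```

Transformed code:
total = total % total // (nums // 39 % (nums // 39))
i = total % total + nums
i = i % i
total = i % i
total = nums % total[nums]
total = total == nums
nums = total // total
for nums in i:
    for nums in total:
        nums = nums < 34

total = i % i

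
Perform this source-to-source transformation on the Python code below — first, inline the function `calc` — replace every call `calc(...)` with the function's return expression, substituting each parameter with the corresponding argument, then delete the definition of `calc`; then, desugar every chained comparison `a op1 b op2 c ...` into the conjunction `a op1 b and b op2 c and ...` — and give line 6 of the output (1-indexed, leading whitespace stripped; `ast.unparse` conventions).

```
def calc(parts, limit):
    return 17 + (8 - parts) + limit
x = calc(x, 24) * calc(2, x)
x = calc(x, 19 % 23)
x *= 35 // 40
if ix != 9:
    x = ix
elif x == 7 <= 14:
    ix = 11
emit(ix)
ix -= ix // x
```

elif x == 7 and 7 <= 14:

Transformed code:
x = (17 + (8 - x) + 24) * (17 + (8 - 2) + x)
x = 17 + (8 - x) + 19 % 23
x *= 35 // 40
if ix != 9:
    x = ix
elif x == 7 and 7 <= 14:
    ix = 11
emit(ix)
ix -= ix // x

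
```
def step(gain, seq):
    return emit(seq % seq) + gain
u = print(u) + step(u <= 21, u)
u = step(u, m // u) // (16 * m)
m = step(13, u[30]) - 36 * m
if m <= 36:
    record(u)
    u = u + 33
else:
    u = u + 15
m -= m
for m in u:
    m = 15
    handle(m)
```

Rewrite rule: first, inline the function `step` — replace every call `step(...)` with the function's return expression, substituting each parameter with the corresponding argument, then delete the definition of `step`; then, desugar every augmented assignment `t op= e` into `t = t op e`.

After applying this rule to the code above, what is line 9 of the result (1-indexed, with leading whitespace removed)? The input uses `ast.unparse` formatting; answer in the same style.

m = m - m

Transformed code:
u = print(u) + (emit(u % u) + (u <= 21))
u = (emit(m // u % (m // u)) + u) // (16 * m)
m = emit(u[30] % u[30]) + 13 - 36 * m
if m <= 36:
    record(u)
    u = u + 33
else:
    u = u + 15
m = m - m
for m in u:
    m = 15
    handle(m)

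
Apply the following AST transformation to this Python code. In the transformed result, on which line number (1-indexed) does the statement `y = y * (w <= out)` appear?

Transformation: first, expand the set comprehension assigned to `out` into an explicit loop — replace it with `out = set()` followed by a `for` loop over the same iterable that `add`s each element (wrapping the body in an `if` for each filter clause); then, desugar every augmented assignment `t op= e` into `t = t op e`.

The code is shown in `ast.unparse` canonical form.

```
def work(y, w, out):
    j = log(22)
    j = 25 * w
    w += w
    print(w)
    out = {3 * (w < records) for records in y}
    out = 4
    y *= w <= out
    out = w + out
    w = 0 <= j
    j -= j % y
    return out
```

Transformed code:
def work(y, w, out):
    j = log(22)
    j = 25 * w
    w = w + w
    print(w)
    out = set()
    for records in y:
        out.add(3 * (w < records))
    out = 4
    y = y * (w <= out)
    out = w + out
    w = 0 <= j
    j = j - j % y
    return out

10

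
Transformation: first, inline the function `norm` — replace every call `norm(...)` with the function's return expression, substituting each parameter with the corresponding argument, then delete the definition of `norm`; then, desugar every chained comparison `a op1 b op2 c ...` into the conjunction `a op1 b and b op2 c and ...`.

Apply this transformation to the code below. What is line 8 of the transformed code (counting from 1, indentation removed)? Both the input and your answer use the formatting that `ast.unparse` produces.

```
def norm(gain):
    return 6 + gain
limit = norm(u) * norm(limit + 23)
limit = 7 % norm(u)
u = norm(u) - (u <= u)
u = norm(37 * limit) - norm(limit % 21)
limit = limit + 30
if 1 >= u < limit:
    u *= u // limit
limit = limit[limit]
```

Transformed code:
limit = (6 + u) * (6 + (limit + 23))
limit = 7 % (6 + u)
u = 6 + u - (u <= u)
u = 6 + 37 * limit - (6 + limit % 21)
limit = limit + 30
if 1 >= u and u < limit:
    u *= u // limit
limit = limit[limit]

limit = limit[limit]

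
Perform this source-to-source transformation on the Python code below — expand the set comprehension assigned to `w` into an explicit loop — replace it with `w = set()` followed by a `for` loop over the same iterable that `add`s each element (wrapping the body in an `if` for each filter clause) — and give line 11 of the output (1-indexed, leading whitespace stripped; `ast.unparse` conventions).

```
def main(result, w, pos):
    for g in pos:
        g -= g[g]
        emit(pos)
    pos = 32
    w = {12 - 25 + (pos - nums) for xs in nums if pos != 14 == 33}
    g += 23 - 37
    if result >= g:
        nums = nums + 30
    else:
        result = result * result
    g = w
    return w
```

Transformed code:
def main(result, w, pos):
    for g in pos:
        g -= g[g]
        emit(pos)
    pos = 32
    w = set()
    for xs in nums:
        if pos != 14 == 33:
            w.add(12 - 25 + (pos - nums))
    g += 23 - 37
    if result >= g:
        nums = nums + 30
    else:
        result = result * result
    g = w
    return w

if result >= g:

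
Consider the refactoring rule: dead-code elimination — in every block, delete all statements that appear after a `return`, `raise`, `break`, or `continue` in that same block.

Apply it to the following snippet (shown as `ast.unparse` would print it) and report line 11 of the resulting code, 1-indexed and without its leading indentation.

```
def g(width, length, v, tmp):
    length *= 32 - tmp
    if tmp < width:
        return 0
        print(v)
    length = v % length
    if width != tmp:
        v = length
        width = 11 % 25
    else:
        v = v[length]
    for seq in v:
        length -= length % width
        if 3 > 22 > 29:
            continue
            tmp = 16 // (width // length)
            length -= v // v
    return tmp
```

Transformed code:
def g(width, length, v, tmp):
    length *= 32 - tmp
    if tmp < width:
        return 0
    length = v % length
    if width != tmp:
        v = length
        width = 11 % 25
    else:
        v = v[length]
    for seq in v:
        length -= length % width
        if 3 > 22 > 29:
            continue
    return tmp

for seq in v: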